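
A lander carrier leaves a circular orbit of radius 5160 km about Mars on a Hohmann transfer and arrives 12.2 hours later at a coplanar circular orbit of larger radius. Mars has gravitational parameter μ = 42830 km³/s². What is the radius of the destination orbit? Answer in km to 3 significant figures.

r₂ = 35400 km

Transfer time t = 12.2 hours = 43920 s, and t = π√(a_t³/μ).
So a_t = (μ t²/π²)^(1/3) = (42830 × (43920)² / π²)^(1/3) = 20304 km.
Since a_t = (r₁ + r₂)/2, r₂ = 2a_t − r₁ = 2×20304 − 5160 = 35448 km.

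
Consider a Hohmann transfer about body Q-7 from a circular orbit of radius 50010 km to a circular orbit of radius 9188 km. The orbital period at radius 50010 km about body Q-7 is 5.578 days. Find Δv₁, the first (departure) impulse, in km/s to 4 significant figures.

Δv₁ = 0.2887 km/s

From Kepler's third law T² = 4π²r³/μ at r = 50010 km, T = 5.578 days = 5.578 × 86400 s = 4.819392×10^5 s: μ = 4π²r³/T² = 21259.1 km³/s².
Semi-major axis of the transfer orbit: a_t = (50010 + 9188)/2 = 29599 km.
Circular speed at r = 50010 km: v_c = √(μ/r) = 0.6520 km/s.
Vis-viva on the transfer ellipse at r = 50010 km gives v_t = √[μ(2/r − 1/a_t)] = 0.3633 km/s.
Δv₁ = |v_t − v_c| = |0.3633 − 0.6520| = 0.2887 km/s.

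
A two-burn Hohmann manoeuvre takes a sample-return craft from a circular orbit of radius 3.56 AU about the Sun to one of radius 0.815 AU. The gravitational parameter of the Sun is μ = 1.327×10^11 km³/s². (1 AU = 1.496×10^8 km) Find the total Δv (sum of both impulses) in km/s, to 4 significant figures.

Δv = 15.25 km/s

In km: r₁ = 3.56 × 1.496×10^8 = 5.32576×10^8 km; r₂ = 0.815 × 1.496×10^8 = 1.21924×10^8 km.
Semi-major axis of the transfer orbit: a_t = (5.32576×10^8 + 1.21924×10^8)/2 = 3.2725×10^8 km.
At r₁ the circular-orbit speed is v₁ = √(μ/r₁) = 15.785 km/s.
On the transfer ellipse at r₁, vis-viva equation gives v_a = √[μ(2/r₁ − 1/a_t)] = 9.6349 km/s.
First burn Δv₁ = |v_a − v₁| = 6.150 km/s.
At r₂, v₂ = √(μ/r₂) = 32.9906 km/s.
Transfer-orbit speed at r₂: v_p = √[μ(2/r₂ − 1/a_t)] = 42.0864 km/s.
Second burn Δv₂ = |v₂ − v_p| = 9.096 km/s.
Total Δv = Δv₁ + Δv₂ = 15.25 km/s.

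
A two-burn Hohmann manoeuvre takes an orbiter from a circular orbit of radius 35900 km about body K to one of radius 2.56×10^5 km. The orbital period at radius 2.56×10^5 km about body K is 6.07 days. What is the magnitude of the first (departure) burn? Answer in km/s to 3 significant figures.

From Kepler's third law T² = 4π²r³/μ at r = 2.56×10^5 km, T = 6.07 days = 6.07 × 86400 s = 5.24448×10^5 s: μ = 4π²r³/T² = 2.40810×10^6 km³/s².
Transfer-ellipse semi-major axis a_t = (r₁ + r₂)/2 = (35900 + 2.560×10^5)/2 = 1.4595×10^5 km.
Circular speed at r = 35900 km: v_c = √(μ/r) = 8.1901 km/s.
Transfer-orbit speed at the same r (vis-viva, a = a_t): v_t = √[μ(2/r − 1/a_t)] = 10.847 km/s.
Δv₁ = |v_t − v_c| = |10.847 − 8.1901| = 2.657 km/s.

Δv₁ = 2.66 km/s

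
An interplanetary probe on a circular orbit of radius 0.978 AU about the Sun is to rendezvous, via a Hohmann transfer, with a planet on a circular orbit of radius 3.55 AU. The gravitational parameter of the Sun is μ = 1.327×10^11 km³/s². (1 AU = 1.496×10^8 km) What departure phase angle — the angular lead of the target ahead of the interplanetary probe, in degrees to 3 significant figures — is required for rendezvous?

φ = 88.3°

In km: r₁ = 0.978 × 1.496×10^8 = 1.463088×10^8 km; r₂ = 3.55 × 1.496×10^8 = 5.3108×10^8 km.
The Hohmann ellipse has a_t = (r₁ + r₂)/2 = 3.386944×10^8 km.
Transfer time t = π√(a_t³/μ) = 5.376×10^7 s.
Target angular speed ω₂ = √(μ/r₂³) = 2.976×10^-8 rad/s.
Angle swept by the target during transfer: ω₂·t = 1.600 rad = 91.67°.
Arrival is 180° from departure on the ellipse, so φ = 180° − 91.67° = 88.3°.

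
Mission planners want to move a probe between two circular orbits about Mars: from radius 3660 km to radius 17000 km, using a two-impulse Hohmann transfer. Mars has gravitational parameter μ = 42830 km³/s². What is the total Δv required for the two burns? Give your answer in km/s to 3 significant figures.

Δv = 1.61 km/s

Semi-major axis of the transfer orbit: a_t = (3660 + 17000)/2 = 10330 km.
Circular speed at r₁: v₁ = √(μ/r₁) = √(42830/3660) = 3.4208 km/s.
Transfer-orbit speed at r₁ (v² = μ(2/r − 1/a)): v_p = √[μ(2/r₁ − 1/a_t)] = 4.3884 km/s.
First burn Δv₁ = |v_p − v₁| = 0.9676 km/s.
At r₂, v₂ = √(μ/r₂) = 1.5873 km/s.
Transfer-orbit speed at r₂: v_a = √[μ(2/r₂ − 1/a_t)] = 0.94480 km/s.
Second burn Δv₂ = |v₂ − v_a| = 0.6425 km/s.
Total Δv = Δv₁ + Δv₂ = 1.610 km/s.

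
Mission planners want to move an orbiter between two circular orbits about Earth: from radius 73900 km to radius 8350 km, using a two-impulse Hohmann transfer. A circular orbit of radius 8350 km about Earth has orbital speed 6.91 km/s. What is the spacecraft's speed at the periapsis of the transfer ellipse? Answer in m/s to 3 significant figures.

From the circular-orbit relation v² = μ/r at r = 8350 km: μ = v²r = (6.91)² × 8350 = 3.98697×10^5 km³/s².
The Hohmann ellipse has a_t = (r₁ + r₂)/2 = 41125 km.
The periapsis of the transfer ellipse is at r = 8350 km.
From the vis-viva equation, v = √[μ(2/r − 1/a_t)] = 9.263 km/s.

v = 9260 m/s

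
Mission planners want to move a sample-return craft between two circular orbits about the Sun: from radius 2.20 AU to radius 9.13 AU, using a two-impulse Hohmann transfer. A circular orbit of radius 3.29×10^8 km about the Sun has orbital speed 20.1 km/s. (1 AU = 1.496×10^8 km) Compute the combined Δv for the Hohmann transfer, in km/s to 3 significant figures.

Δv = 9.13 km/s

From the circular-orbit relation v² = μ/r at r = 3.29×10^8 km: μ = v²r = (20.1)² × 3.29×10^8 = 1.32919×10^11 km³/s².
In km: r₁ = 2.20 × 1.496×10^8 = 3.2912×10^8 km; r₂ = 9.13 × 1.496×10^8 = 1.365848×10^9 km.
The Hohmann ellipse has a_t = (r₁ + r₂)/2 = 8.47484×10^8 km.
Circular speed at r₁: v₁ = √(μ/r₁) = √(1.32919×10^11/3.2912×10^8) = 20.096 km/s.
On the transfer ellipse at r₁, vis-viva equation gives v_p = √[μ(2/r₁ − 1/a_t)] = 25.512 km/s.
First burn Δv₁ = |v_p − v₁| = 5.416 km/s.
Circular speed at r₂: v₂ = √(μ/r₂) = 9.865 km/s.
Transfer-orbit speed at r₂: v_a = √[μ(2/r₂ − 1/a_t)] = 6.148 km/s.
Second burn Δv₂ = |v₂ − v_a| = 3.717 km/s.
Δv = Δv₁ + Δv₂ = 5.416 + 3.717 = 9.133 km/s.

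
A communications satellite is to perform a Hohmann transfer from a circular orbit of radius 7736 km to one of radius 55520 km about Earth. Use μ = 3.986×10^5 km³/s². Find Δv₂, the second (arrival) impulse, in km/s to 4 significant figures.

Δv₂ = 1.354 km/s

Semi-major axis of the transfer orbit: a_t = (7736 + 55520)/2 = 31628 km.
On the circular orbit at r = 55520 km, v_c = √(μ/r) = 2.679 km/s.
Vis-viva on the transfer ellipse at r = 55520 km gives v_t = √[μ(2/r − 1/a_t)] = 1.325 km/s.
Δv₂ = |v_t − v_c| = |1.325 − 2.679| = 1.354 km/s.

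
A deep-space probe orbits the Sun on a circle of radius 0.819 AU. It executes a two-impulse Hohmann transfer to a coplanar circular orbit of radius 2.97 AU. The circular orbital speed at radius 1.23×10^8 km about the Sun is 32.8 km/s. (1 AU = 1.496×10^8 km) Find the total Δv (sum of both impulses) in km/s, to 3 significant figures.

From the circular-orbit relation v² = μ/r at r = 1.23×10^8 km: μ = v²r = (32.8)² × 1.23×10^8 = 1.32328×10^11 km³/s².
In km: r₁ = 0.819 × 1.496×10^8 = 1.225224×10^8 km; r₂ = 2.97 × 1.496×10^8 = 4.44312×10^8 km.
Transfer-ellipse semi-major axis a_t = (r₁ + r₂)/2 = (1.225224×10^8 + 4.44312×10^8)/2 = 2.834172×10^8 km.
At r₁ the circular-orbit speed is v₁ = √(μ/r₁) = 32.86387 km/s.
Transfer-orbit speed at r₁ (vis-viva): v_p = √[μ(2/r₁ − 1/a_t)] = 41.14808 km/s.
First burn Δv₁ = |v_p − v₁| = 8.28421 km/s.
At r₂, v₂ = √(μ/r₂) = 17.257679 km/s.
Transfer-orbit speed at r₂: v_a = √[μ(2/r₂ − 1/a_t)] = 11.346895 km/s.
Second burn Δv₂ = |v₂ − v_a| = 5.91078 km/s.
Total Δv = Δv₁ + Δv₂ = 14.19 km/s.

Δv = 14.2 km/s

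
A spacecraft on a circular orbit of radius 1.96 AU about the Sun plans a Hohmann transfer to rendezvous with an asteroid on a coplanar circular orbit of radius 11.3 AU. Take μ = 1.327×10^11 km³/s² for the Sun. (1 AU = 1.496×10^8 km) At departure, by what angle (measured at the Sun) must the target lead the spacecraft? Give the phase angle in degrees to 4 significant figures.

φ = 99.10°

In km: r₁ = 1.96 × 1.496×10^8 = 2.93216×10^8 km; r₂ = 11.3 × 1.496×10^8 = 1.69048×10^9 km.
Transfer-ellipse semi-major axis a_t = (r₁ + r₂)/2 = (2.93216×10^8 + 1.69048×10^9)/2 = 9.91848×10^8 km.
The half-period of the transfer ellipse is t = π√(a_t³/μ) = 2.694×10^8 s.
The target's mean motion on its circular orbit is ω₂ = √(μ/r₂³) = 5.241×10^-9 rad/s.
Angle swept by the target during transfer: ω₂·t = 1.412 rad = 80.90°.
Arrival is 180° from departure on the ellipse, so φ = 180° − 80.90° = 99.10°.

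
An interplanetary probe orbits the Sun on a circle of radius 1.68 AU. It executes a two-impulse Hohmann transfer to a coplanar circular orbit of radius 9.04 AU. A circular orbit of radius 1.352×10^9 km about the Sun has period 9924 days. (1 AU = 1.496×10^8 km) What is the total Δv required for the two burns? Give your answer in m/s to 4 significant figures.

From Kepler's third law T² = 4π²r³/μ at r = 1.352×10^9 km, T = 9924 days = 9924 × 86400 s = 8.574336×10^8 s: μ = 4π²r³/T² = 1.32705×10^11 km³/s².
In km: r₁ = 1.68 × 1.496×10^8 = 2.51328×10^8 km; r₂ = 9.04 × 1.496×10^8 = 1.352384×10^9 km.
Semi-major axis of the transfer orbit: a_t = (2.51328×10^8 + 1.352384×10^9)/2 = 8.01856×10^8 km.
At r₁ the circular-orbit speed is v₁ = √(μ/r₁) = 22.979 km/s.
Transfer-orbit speed at r₁ (vis-viva equation): v_p = √[μ(2/r₁ − 1/a_t)] = 29.842 km/s.
First burn Δv₁ = |v_p − v₁| = 6.863 km/s.
Circular speed at r₂: v₂ = √(μ/r₂) = 9.906 km/s.
Transfer-orbit speed at r₂: v_a = √[μ(2/r₂ − 1/a_t)] = 5.546 km/s.
Second burn Δv₂ = |v₂ − v_a| = 4.360 km/s.
Δv = Δv₁ + Δv₂ = 6.863 + 4.360 = 11.22 km/s.

Δv = 11220 m/s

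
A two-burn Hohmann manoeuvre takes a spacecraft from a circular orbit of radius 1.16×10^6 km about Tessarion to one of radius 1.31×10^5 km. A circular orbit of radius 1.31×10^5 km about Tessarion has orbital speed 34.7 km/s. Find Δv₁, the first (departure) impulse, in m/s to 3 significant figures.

Δv₁ = 6410 m/s

From the circular-orbit relation v² = μ/r at r = 1.31×10^5 km: μ = v²r = (34.7)² × 1.31×10^5 = 1.57736×10^8 km³/s².
The Hohmann ellipse has a_t = (r₁ + r₂)/2 = 6.455×10^5 km.
On the circular orbit at r = 1.160×10^6 km, v_c = √(μ/r) = 11.661 km/s.
Vis-viva on the transfer ellipse at r = 1.160×10^6 km gives v_t = √[μ(2/r − 1/a_t)] = 5.2532 km/s.
Δv₁ = |v_t − v_c| = |5.2532 − 11.661| = 6.408 km/s.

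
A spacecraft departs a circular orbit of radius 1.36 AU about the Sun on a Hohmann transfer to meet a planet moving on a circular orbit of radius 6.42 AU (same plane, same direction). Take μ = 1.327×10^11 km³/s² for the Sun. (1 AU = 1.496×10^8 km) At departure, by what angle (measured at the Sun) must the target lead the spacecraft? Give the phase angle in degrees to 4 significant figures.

φ = 95.10°

In km: r₁ = 1.36 × 1.496×10^8 = 2.03456×10^8 km; r₂ = 6.42 × 1.496×10^8 = 9.60432×10^8 km.
The Hohmann ellipse has a_t = (r₁ + r₂)/2 = 5.81944×10^8 km.
The half-period of the transfer ellipse is t = π√(a_t³/μ) = 1.21070×10^8 s.
The target's mean motion on its circular orbit is ω₂ = √(μ/r₂³) = 1.22387×10^-8 rad/s.
Angle swept by the target during transfer: ω₂·t = 1.4817 rad = 84.90°.
The spacecraft traverses 180° on the transfer ellipse, so the target must lead by 180° − 84.90° = 95.10°.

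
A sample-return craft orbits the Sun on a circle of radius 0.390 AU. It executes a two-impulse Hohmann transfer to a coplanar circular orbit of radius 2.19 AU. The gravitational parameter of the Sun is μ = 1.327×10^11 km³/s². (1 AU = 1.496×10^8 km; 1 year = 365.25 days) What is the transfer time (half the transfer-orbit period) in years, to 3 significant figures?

t = 0.733 years

In km: r₁ = 0.390 × 1.496×10^8 = 5.8344×10^7 km; r₂ = 2.19 × 1.496×10^8 = 3.27624×10^8 km.
The Hohmann ellipse has a_t = (r₁ + r₂)/2 = 1.92984×10^8 km.
Transfer time t = π√(a_t³/μ) = π√((1.92984×10^8)³ / 1.327×10^11) = 2.312×10^7 s.
Converting: 2.312×10^7 s ÷ 3.15576×10^7 s/year (365.25 × 86400) = 0.733 years.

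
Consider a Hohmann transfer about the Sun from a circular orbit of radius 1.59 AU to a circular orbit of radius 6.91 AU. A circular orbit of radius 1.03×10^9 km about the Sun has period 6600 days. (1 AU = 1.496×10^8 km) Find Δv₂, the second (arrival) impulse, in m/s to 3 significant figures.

Δv₂ = 4400 m/s

From Kepler's third law T² = 4π²r³/μ at r = 1.03×10^9 km, T = 6600 days = 6600 × 86400 s = 5.7024×10^8 s: μ = 4π²r³/T² = 1.32665×10^11 km³/s².
In km: r₁ = 1.59 × 1.496×10^8 = 2.37864×10^8 km; r₂ = 6.91 × 1.496×10^8 = 1.033736×10^9 km.
Semi-major axis of the transfer orbit: a_t = (2.37864×10^8 + 1.033736×10^9)/2 = 6.358×10^8 km.
On the circular orbit at r = 1.033736×10^9 km, v_c = √(μ/r) = 11.3285 km/s.
Vis-viva on the transfer ellipse at r = 1.033736×10^9 km gives v_t = √[μ(2/r − 1/a_t)] = 6.92911 km/s.
Δv₂ = |v_t − v_c| = |6.92911 − 11.3285| = 4.399 km/s.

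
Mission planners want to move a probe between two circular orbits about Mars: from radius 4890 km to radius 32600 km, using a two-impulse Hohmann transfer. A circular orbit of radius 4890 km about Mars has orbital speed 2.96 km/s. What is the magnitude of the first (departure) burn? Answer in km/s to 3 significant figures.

From the circular-orbit relation v² = μ/r at r = 4890 km: μ = v²r = (2.96)² × 4890 = 42844.2 km³/s².
Transfer-ellipse semi-major axis a_t = (r₁ + r₂)/2 = (4890 + 32600)/2 = 18745 km.
On the circular orbit at r = 4890 km, v_c = √(μ/r) = 2.9600 km/s.
Transfer-orbit speed at the same r (vis-viva, a = a_t): v_t = √[μ(2/r − 1/a_t)] = 3.9035 km/s.
Δv₁ = |v_t − v_c| = |3.9035 − 2.9600| = 0.9435 km/s.

Δv₁ = 0.944 km/s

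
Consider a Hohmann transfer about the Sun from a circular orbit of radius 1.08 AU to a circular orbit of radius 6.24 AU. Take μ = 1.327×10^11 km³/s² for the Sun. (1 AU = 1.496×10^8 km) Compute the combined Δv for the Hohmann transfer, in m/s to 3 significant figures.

Δv = 14200 m/s

In km: r₁ = 1.08 × 1.496×10^8 = 1.61568×10^8 km; r₂ = 6.24 × 1.496×10^8 = 9.33504×10^8 km.
The Hohmann ellipse has a_t = (r₁ + r₂)/2 = 5.47536×10^8 km.
Circular speed at r₁: v₁ = √(μ/r₁) = √(1.327×10^11/1.61568×10^8) = 28.6588 km/s.
Transfer-orbit speed at r₁ (v² = μ(2/r − 1/a)): v_p = √[μ(2/r₁ − 1/a_t)] = 37.4205 km/s.
First burn Δv₁ = |v_p − v₁| = 8.762 km/s.
At r₂, v₂ = √(μ/r₂) = 11.923 km/s.
Transfer-orbit speed at r₂: v_a = √[μ(2/r₂ − 1/a_t)] = 6.4766 km/s.
Second burn Δv₂ = |v₂ − v_a| = 5.446 km/s.
Δv = Δv₁ + Δv₂ = 8.762 + 5.446 = 14.21 km/s.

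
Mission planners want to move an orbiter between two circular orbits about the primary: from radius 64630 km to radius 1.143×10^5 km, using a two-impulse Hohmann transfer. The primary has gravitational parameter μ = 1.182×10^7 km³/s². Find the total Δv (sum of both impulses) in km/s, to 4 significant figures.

Transfer-ellipse semi-major axis a_t = (r₁ + r₂)/2 = (64630 + 1.143×10^5)/2 = 89465 km.
Circular speed at r₁: v₁ = √(μ/r₁) = √(1.182×10^7/64630) = 13.524 km/s.
On the transfer ellipse at r₁, vis-viva equation gives v_p = √[μ(2/r₁ − 1/a_t)] = 15.286 km/s.
First burn Δv₁ = |v_p − v₁| = 1.762 km/s.
Circular speed at r₂: v₂ = √(μ/r₂) = 10.169 km/s.
Transfer-orbit speed at r₂: v_a = √[μ(2/r₂ − 1/a_t)] = 8.6432 km/s.
Second burn Δv₂ = |v₂ − v_a| = 1.526 km/s.
Total Δv = Δv₁ + Δv₂ = 3.288 km/s.

Δv = 3.288 km/s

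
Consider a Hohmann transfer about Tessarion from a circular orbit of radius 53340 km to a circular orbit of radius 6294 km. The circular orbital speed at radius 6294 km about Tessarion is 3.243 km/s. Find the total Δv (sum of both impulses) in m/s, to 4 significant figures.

From the circular-orbit relation v² = μ/r at r = 6294 km: μ = v²r = (3.243)² × 6294 = 66194.3 km³/s².
Semi-major axis of the transfer orbit: a_t = (53340 + 6294)/2 = 29817 km.
Circular speed at r₁: v₁ = √(μ/r₁) = √(66194.3/53340) = 1.114 km/s.
Transfer-orbit speed at r₁ (vis-viva): v_a = √[μ(2/r₁ − 1/a_t)] = 0.5118 km/s.
First burn Δv₁ = |v_a − v₁| = 0.6022 km/s.
At r₂, v₂ = √(μ/r₂) = 3.243 km/s.
Transfer-orbit speed at r₂: v_p = √[μ(2/r₂ − 1/a_t)] = 4.338 km/s.
Second burn Δv₂ = |v₂ − v_p| = 1.095 km/s.
Δv = Δv₁ + Δv₂ = 0.6022 + 1.095 = 1.697 km/s.

Δv = 1697 m/s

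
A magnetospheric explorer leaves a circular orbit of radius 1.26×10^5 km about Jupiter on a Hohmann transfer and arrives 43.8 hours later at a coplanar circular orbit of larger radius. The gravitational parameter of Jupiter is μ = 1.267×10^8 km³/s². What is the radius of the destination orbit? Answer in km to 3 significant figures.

r₂ = 1.24×10^6 km

Transfer time t = 43.8 hours = 1.5768×10^5 s, and t = π√(a_t³/μ).
So a_t = (μ t²/π²)^(1/3) = (1.267×10^8 × (1.5768×10^5)² / π²)^(1/3) = 6.8340×10^5 km.
Since a_t = (r₁ + r₂)/2, r₂ = 2a_t − r₁ = 2×6.8340×10^5 − 1.260×10^5 = 1.2408×10^6 km.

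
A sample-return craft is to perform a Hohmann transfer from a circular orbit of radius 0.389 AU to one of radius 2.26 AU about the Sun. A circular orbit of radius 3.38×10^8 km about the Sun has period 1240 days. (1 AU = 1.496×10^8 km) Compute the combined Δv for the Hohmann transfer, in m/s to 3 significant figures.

From Kepler's third law T² = 4π²r³/μ at r = 3.38×10^8 km, T = 1240 days = 1240 × 86400 s = 1.07136×10^8 s: μ = 4π²r³/T² = 1.32813×10^11 km³/s².
In km: r₁ = 0.389 × 1.496×10^8 = 5.81944×10^7 km; r₂ = 2.26 × 1.496×10^8 = 3.38096×10^8 km.
Semi-major axis of the transfer orbit: a_t = (5.81944×10^7 + 3.38096×10^8)/2 = 1.981452×10^8 km.
At r₁ the circular-orbit speed is v₁ = √(μ/r₁) = 47.77 km/s.
Transfer-orbit speed at r₁ (vis-viva): v_p = √[μ(2/r₁ − 1/a_t)] = 62.40 km/s.
First burn Δv₁ = |v_p − v₁| = 14.63 km/s.
At r₂, v₂ = √(μ/r₂) = 19.820 km/s.
Transfer-orbit speed at r₂: v_a = √[μ(2/r₂ − 1/a_t)] = 10.741 km/s.
Second burn Δv₂ = |v₂ − v_a| = 9.079 km/s.
Total Δv = Δv₁ + Δv₂ = 23.71 km/s.

Δv = 23700 m/s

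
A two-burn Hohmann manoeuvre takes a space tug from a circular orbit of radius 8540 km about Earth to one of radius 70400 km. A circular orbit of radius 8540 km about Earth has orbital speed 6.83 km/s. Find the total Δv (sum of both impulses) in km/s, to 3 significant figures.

From the circular-orbit relation v² = μ/r at r = 8540 km: μ = v²r = (6.83)² × 8540 = 3.98382×10^5 km³/s².
Transfer-ellipse semi-major axis a_t = (r₁ + r₂)/2 = (8540 + 70400)/2 = 39470 km.
At r₁ the circular-orbit speed is v₁ = √(μ/r₁) = 6.830 km/s.
On the transfer ellipse at r₁, v² = μ(2/r − 1/a) gives v_p = √[μ(2/r₁ − 1/a_t)] = 9.122 km/s.
First burn Δv₁ = |v_p − v₁| = 2.292 km/s.
At r₂, v₂ = √(μ/r₂) = 2.379 km/s.
Transfer-orbit speed at r₂: v_a = √[μ(2/r₂ − 1/a_t)] = 1.107 km/s.
Second burn Δv₂ = |v₂ − v_a| = 1.272 km/s.
Δv = Δv₁ + Δv₂ = 2.292 + 1.272 = 3.564 km/s.

Δv = 3.56 km/s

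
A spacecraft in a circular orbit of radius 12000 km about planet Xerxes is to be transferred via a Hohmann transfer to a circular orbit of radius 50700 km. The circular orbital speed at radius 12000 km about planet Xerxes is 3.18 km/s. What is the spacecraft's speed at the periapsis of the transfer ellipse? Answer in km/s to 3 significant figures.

From the circular-orbit relation v² = μ/r at r = 12000 km: μ = v²r = (3.18)² × 12000 = 1.21349×10^5 km³/s².
Transfer-ellipse semi-major axis a_t = (r₁ + r₂)/2 = (12000 + 50700)/2 = 31350 km.
At periapsis, r = 12000 km.
Vis-viva: v = √[μ(2/r − 1/a_t)] = √[1.21349×10^5 × (2/12000 − 1/31350)] = 4.044 km/s.

v = 4.04 km/s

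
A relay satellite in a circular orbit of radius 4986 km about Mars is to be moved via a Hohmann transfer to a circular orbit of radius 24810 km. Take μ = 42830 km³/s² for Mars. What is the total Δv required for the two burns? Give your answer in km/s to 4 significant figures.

Δv = 1.405 km/s

Transfer-ellipse semi-major axis a_t = (r₁ + r₂)/2 = (4986 + 24810)/2 = 14898 km.
Circular speed at r₁: v₁ = √(μ/r₁) = √(42830/4986) = 2.9309 km/s.
Transfer-orbit speed at r₁ (v² = μ(2/r − 1/a)): v_p = √[μ(2/r₁ − 1/a_t)] = 3.7822 km/s.
First burn Δv₁ = |v_p − v₁| = 0.8513 km/s.
Circular speed at r₂: v₂ = √(μ/r₂) = 1.3139 km/s.
Transfer-orbit speed at r₂: v_a = √[μ(2/r₂ − 1/a_t)] = 0.76010 km/s.
Second burn Δv₂ = |v₂ − v_a| = 0.5538 km/s.
Δv = Δv₁ + Δv₂ = 0.8513 + 0.5538 = 1.405 km/s.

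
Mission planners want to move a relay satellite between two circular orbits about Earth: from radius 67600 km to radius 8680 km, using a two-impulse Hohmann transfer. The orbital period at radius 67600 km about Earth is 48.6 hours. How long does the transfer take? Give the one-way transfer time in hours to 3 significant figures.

From Kepler's third law T² = 4π²r³/μ at r = 67600 km, T = 48.6 hours = 48.6 × 3600 s = 1.7496×10^5 s: μ = 4π²r³/T² = 3.98403×10^5 km³/s².
The Hohmann ellipse has a_t = (r₁ + r₂)/2 = 38140 km.
Half the transfer-orbit period gives t = π√(a_t³/μ) = 37070 s.
Converting: 37070 s ÷ 3600 s/hour = 10.3 hours.

t = 10.3 hours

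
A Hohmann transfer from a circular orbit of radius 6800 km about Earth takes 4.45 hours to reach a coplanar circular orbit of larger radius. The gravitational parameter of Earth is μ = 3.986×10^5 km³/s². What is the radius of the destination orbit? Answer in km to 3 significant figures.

r₂ = 36800 km

Transfer time t = 4.45 hours = 16020 s, and t = π√(a_t³/μ).
So a_t = (μ t²/π²)^(1/3) = (3.986×10^5 × (16020)² / π²)^(1/3) = 21803 km.
Since a_t = (r₁ + r₂)/2, r₂ = 2a_t − r₁ = 2×21803 − 6800 = 36806 km.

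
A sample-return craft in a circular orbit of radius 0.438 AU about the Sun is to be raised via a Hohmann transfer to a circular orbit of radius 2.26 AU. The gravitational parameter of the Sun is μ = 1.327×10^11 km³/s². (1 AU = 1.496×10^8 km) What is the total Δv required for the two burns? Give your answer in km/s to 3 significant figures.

Δv = 21.8 km/s

In km: r₁ = 0.438 × 1.496×10^8 = 6.55248×10^7 km; r₂ = 2.26 × 1.496×10^8 = 3.38096×10^8 km.
Semi-major axis of the transfer orbit: a_t = (6.55248×10^7 + 3.38096×10^8)/2 = 2.018104×10^8 km.
At r₁ the circular-orbit speed is v₁ = √(μ/r₁) = 45.00 km/s.
On the transfer ellipse at r₁, v² = μ(2/r − 1/a) gives v_p = √[μ(2/r₁ − 1/a_t)] = 58.25 km/s.
First burn Δv₁ = |v_p − v₁| = 13.25 km/s.
At r₂, v₂ = √(μ/r₂) = 19.8114 km/s.
Transfer-orbit speed at r₂: v_a = √[μ(2/r₂ − 1/a_t)] = 11.2888 km/s.
Second burn Δv₂ = |v₂ − v_a| = 8.523 km/s.
Total Δv = Δv₁ + Δv₂ = 21.77 km/s.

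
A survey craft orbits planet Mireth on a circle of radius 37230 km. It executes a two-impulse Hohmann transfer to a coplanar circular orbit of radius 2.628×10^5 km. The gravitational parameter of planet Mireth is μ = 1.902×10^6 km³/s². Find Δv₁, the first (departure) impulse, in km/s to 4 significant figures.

The Hohmann ellipse has a_t = (r₁ + r₂)/2 = 1.50015×10^5 km.
On the circular orbit at r = 37230 km, v_c = √(μ/r) = 7.1476 km/s.
Transfer-orbit speed at the same r (vis-viva, a = a_t): v_t = √[μ(2/r − 1/a_t)] = 9.4603 km/s.
Δv₁ = |v_t − v_c| = |9.4603 − 7.1476| = 2.313 km/s.

Δv₁ = 2.313 km/s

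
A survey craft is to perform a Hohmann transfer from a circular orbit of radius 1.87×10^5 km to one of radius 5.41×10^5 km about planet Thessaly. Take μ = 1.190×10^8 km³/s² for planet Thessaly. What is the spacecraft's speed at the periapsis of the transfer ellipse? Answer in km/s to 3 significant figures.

Transfer-ellipse semi-major axis a_t = (r₁ + r₂)/2 = (1.870×10^5 + 5.410×10^5)/2 = 3.640×10^5 km.
The periapsis of the transfer ellipse is at r = 1.870×10^5 km.
Applying v² = μ(2/r − 1/a_t): v = 30.75 km/s.

v = 30.8 km/s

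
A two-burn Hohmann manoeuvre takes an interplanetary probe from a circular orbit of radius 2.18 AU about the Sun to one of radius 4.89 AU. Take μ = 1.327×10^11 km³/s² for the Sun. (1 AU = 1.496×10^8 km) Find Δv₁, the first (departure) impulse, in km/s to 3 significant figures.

Δv₁ = 3.55 km/s

In km: r₁ = 2.18 × 1.496×10^8 = 3.26128×10^8 km; r₂ = 4.89 × 1.496×10^8 = 7.31544×10^8 km.
The Hohmann ellipse has a_t = (r₁ + r₂)/2 = 5.28836×10^8 km.
On the circular orbit at r = 3.26128×10^8 km, v_c = √(μ/r) = 20.172 km/s.
Transfer-orbit speed at the same r (vis-viva, a = a_t): v_t = √[μ(2/r − 1/a_t)] = 23.725 km/s.
Δv₁ = |v_t − v_c| = |23.725 − 20.172| = 3.553 km/s.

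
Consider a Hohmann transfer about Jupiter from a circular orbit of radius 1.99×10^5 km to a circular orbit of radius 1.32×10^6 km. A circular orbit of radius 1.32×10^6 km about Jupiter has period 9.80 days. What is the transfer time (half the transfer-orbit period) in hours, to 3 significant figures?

From Kepler's third law T² = 4π²r³/μ at r = 1.32×10^6 km, T = 9.80 days = 9.80 × 86400 s = 8.4672×10^5 s: μ = 4π²r³/T² = 1.26649×10^8 km³/s².
Transfer-ellipse semi-major axis a_t = (r₁ + r₂)/2 = (1.990×10^5 + 1.320×10^6)/2 = 7.595×10^5 km.
Half the transfer-orbit period gives t = π√(a_t³/μ) = 1.848×10^5 s.
Converting: 1.848×10^5 s ÷ 3600 s/hour = 51.3 hours.

t = 51.3 hours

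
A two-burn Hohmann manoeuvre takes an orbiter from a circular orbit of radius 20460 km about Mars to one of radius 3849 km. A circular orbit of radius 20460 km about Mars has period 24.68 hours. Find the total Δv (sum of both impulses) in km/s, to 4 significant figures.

Δv = 1.625 km/s

From Kepler's third law T² = 4π²r³/μ at r = 20460 km, T = 24.68 hours = 24.68 × 3600 s = 88848 s: μ = 4π²r³/T² = 42833.3 km³/s².
Transfer-ellipse semi-major axis a_t = (r₁ + r₂)/2 = (20460 + 3849)/2 = 12154.5 km.
Circular speed at r₁: v₁ = √(μ/r₁) = √(42833.3/20460) = 1.4469 km/s.
Transfer-orbit speed at r₁ (vis-viva): v_a = √[μ(2/r₁ − 1/a_t)] = 0.81422 km/s.
First burn Δv₁ = |v_a − v₁| = 0.6327 km/s.
At r₂, v₂ = √(μ/r₂) = 3.3359 km/s.
Transfer-orbit speed at r₂: v_p = √[μ(2/r₂ − 1/a_t)] = 4.3281 km/s.
Second burn Δv₂ = |v₂ − v_p| = 0.9922 km/s.
Δv = Δv₁ + Δv₂ = 0.6327 + 0.9922 = 1.625 km/s.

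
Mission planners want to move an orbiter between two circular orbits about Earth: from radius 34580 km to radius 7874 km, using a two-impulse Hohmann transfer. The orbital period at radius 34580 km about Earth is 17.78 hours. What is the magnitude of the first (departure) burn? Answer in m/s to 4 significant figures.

From Kepler's third law T² = 4π²r³/μ at r = 34580 km, T = 17.78 hours = 17.78 × 3600 s = 64008 s: μ = 4π²r³/T² = 3.98443×10^5 km³/s².
Transfer-ellipse semi-major axis a_t = (r₁ + r₂)/2 = (34580 + 7874)/2 = 21227 km.
Circular speed at r = 34580 km: v_c = √(μ/r) = 3.394 km/s.
Vis-viva on the transfer ellipse at r = 34580 km gives v_t = √[μ(2/r − 1/a_t)] = 2.067 km/s.
Δv₁ = |v_t − v_c| = |2.067 − 3.394| = 1.327 km/s.

Δv₁ = 1327 m/s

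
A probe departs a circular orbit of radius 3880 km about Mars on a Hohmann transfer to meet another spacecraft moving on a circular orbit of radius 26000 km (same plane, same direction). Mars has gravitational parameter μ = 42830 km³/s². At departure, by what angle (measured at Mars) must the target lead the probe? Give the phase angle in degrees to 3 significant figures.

The Hohmann ellipse has a_t = (r₁ + r₂)/2 = 14940 km.
The half-period of the transfer ellipse is t = π√(a_t³/μ) = 27721 s.
The target's mean motion on its circular orbit is ω₂ = √(μ/r₂³) = 4.9364×10^-5 rad/s.
Angle swept by the target during transfer: ω₂·t = 1.3684 rad = 78.40°.
The probe traverses 180° on the transfer ellipse, so the target must lead by 180° − 78.40° = 102°.

φ = 102°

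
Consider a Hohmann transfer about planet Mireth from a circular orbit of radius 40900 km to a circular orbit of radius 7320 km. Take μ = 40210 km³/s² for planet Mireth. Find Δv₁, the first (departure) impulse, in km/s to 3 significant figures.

Δv₁ = 0.445 km/s

The Hohmann ellipse has a_t = (r₁ + r₂)/2 = 24110 km.
On the circular orbit at r = 40900 km, v_c = √(μ/r) = 0.9915 km/s.
Transfer-orbit speed at the same r (vis-viva, a = a_t): v_t = √[μ(2/r − 1/a_t)] = 0.5463 km/s.
Δv₁ = |v_t − v_c| = |0.5463 − 0.9915| = 0.4452 km/s.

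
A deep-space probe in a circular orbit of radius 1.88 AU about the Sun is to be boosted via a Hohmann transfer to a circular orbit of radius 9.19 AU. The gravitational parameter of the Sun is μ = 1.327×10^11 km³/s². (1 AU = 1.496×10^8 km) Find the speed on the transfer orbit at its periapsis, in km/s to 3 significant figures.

v = 28.0 km/s

In km: r₁ = 1.88 × 1.496×10^8 = 2.81248×10^8 km; r₂ = 9.19 × 1.496×10^8 = 1.374824×10^9 km.
The Hohmann ellipse has a_t = (r₁ + r₂)/2 = 8.28036×10^8 km.
The periapsis of the transfer ellipse is at r = 2.81248×10^8 km.
Vis-viva: v = √[μ(2/r − 1/a_t)] = √[1.327×10^11 × (2/2.81248×10^8 − 1/8.28036×10^8)] = 27.99 km/s.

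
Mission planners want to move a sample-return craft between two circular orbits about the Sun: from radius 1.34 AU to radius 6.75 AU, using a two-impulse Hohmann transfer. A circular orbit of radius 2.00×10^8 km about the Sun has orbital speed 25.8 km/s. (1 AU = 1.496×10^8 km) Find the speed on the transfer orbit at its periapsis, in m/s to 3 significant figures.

From the circular-orbit relation v² = μ/r at r = 2.00×10^8 km: μ = v²r = (25.8)² × 2.00×10^8 = 1.33128×10^11 km³/s².
In km: r₁ = 1.34 × 1.496×10^8 = 2.00464×10^8 km; r₂ = 6.75 × 1.496×10^8 = 1.0098×10^9 km.
The Hohmann ellipse has a_t = (r₁ + r₂)/2 = 6.05132×10^8 km.
At periapsis, r = 2.00464×10^8 km.
Vis-viva: v = √[μ(2/r − 1/a_t)] = √[1.33128×10^11 × (2/2.00464×10^8 − 1/6.05132×10^8)] = 33.29 km/s.

v = 33300 m/s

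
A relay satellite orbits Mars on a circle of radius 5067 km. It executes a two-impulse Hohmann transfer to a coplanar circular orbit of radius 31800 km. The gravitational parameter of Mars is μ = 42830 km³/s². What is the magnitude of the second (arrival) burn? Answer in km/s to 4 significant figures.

Semi-major axis of the transfer orbit: a_t = (5067 + 31800)/2 = 18433.5 km.
On the circular orbit at r = 31800 km, v_c = √(μ/r) = 1.16054 km/s.
Vis-viva on the transfer ellipse at r = 31800 km gives v_t = √[μ(2/r − 1/a_t)] = 0.608460 km/s.
Δv₂ = |v_t − v_c| = |0.608460 − 1.16054| = 0.5521 km/s.

Δv₂ = 0.5521 km/s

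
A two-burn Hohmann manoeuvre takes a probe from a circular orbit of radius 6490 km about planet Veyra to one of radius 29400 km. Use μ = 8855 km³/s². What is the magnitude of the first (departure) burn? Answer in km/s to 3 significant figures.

Transfer-ellipse semi-major axis a_t = (r₁ + r₂)/2 = (6490 + 29400)/2 = 17945 km.
Circular speed at r = 6490 km: v_c = √(μ/r) = 1.168 km/s.
Vis-viva on the transfer ellipse at r = 6490 km gives v_t = √[μ(2/r − 1/a_t)] = 1.495 km/s.
Δv₁ = |v_t − v_c| = |1.495 − 1.168| = 0.3270 km/s.

Δv₁ = 0.327 km/s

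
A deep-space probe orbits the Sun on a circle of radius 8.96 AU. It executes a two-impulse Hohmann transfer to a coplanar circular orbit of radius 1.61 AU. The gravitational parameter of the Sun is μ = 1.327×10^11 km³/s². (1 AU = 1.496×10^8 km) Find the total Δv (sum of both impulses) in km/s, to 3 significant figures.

In km: r₁ = 8.96 × 1.496×10^8 = 1.340416×10^9 km; r₂ = 1.61 × 1.496×10^8 = 2.40856×10^8 km.
Transfer-ellipse semi-major axis a_t = (r₁ + r₂)/2 = (1.340416×10^9 + 2.40856×10^8)/2 = 7.90636×10^8 km.
At r₁ the circular-orbit speed is v₁ = √(μ/r₁) = 9.950 km/s.
On the transfer ellipse at r₁, vis-viva gives v_a = √[μ(2/r₁ − 1/a_t)] = 5.492 km/s.
First burn Δv₁ = |v_a − v₁| = 4.458 km/s.
At r₂, v₂ = √(μ/r₂) = 23.47 km/s.
Transfer-orbit speed at r₂: v_p = √[μ(2/r₂ − 1/a_t)] = 30.56 km/s.
Second burn Δv₂ = |v₂ − v_p| = 7.090 km/s.
Total Δv = Δv₁ + Δv₂ = 11.55 km/s.

Δv = 11.5 km/s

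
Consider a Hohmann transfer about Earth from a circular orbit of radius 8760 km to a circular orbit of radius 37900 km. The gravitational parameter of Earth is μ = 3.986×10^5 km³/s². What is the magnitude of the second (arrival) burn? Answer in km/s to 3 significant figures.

Transfer-ellipse semi-major axis a_t = (r₁ + r₂)/2 = (8760 + 37900)/2 = 23330 km.
Circular speed at r = 37900 km: v_c = √(μ/r) = 3.243 km/s.
Vis-viva on the transfer ellipse at r = 37900 km gives v_t = √[μ(2/r − 1/a_t)] = 1.987 km/s.
Δv₂ = |v_t − v_c| = |1.987 − 3.243| = 1.256 km/s.

Δv₂ = 1.26 km/s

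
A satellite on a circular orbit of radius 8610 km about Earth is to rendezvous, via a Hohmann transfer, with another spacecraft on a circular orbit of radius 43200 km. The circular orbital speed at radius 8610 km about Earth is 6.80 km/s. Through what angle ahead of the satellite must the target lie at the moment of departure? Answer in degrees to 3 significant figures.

From the circular-orbit relation v² = μ/r at r = 8610 km: μ = v²r = (6.80)² × 8610 = 3.98126×10^5 km³/s².
Transfer-ellipse semi-major axis a_t = (r₁ + r₂)/2 = (8610 + 43200)/2 = 25905 km.
Transfer time t = π√(a_t³/μ) = 20760 s.
Target angular speed ω₂ = √(μ/r₂³) = 7.027×10^-5 rad/s.
Angle swept by the target during transfer: ω₂·t = 1.4588 rad = 83.58°.
Arrival is 180° from departure on the ellipse, so φ = 180° − 83.58° = 96.4°.

φ = 96.4°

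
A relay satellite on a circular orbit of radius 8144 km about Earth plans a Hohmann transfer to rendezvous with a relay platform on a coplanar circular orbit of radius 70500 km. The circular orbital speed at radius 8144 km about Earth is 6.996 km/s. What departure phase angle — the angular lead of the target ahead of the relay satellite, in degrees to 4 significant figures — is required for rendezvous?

From the circular-orbit relation v² = μ/r at r = 8144 km: μ = v²r = (6.996)² × 8144 = 3.98600×10^5 km³/s².
The Hohmann ellipse has a_t = (r₁ + r₂)/2 = 39322 km.
The half-period of the transfer ellipse is t = π√(a_t³/μ) = 38800 s.
Target angular speed ω₂ = √(μ/r₂³) = 3.3728×10^-5 rad/s.
Angle swept by the target during transfer: ω₂·t = 1.3086 rad = 74.98°.
Arrival is 180° from departure on the ellipse, so φ = 180° − 74.98° = 105.0°.

φ = 105.0°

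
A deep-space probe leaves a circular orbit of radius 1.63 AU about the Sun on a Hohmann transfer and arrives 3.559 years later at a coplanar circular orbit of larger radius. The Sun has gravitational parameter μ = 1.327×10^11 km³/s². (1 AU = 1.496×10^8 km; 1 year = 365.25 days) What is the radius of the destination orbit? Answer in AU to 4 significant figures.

In km: r₁ = 1.63 × 1.496×10^8 = 2.43848×10^8 km.
Transfer time t = 3.559 years × 365.25 × 86400 s = 1.123134984×10^8 s, and t = π√(a_t³/μ).
So a_t = (μ t²/π²)^(1/3) = (1.327×10^11 × (1.123134984×10^8)² / π²)^(1/3) = 5.5353×10^8 km.
Since a_t = (r₁ + r₂)/2, r₂ = 2a_t − r₁ = 2×5.5353×10^8 − 2.43848×10^8 = 8.63212×10^8 km.
In AU: r₂ = 8.63212×10^8 / 1.496×10^8 = 5.770 AU.

r₂ = 5.770 AU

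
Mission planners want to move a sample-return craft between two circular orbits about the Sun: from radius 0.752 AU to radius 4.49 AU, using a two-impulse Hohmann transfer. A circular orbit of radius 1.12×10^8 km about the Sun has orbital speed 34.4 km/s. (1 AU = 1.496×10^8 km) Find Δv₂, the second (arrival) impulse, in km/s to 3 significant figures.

From the circular-orbit relation v² = μ/r at r = 1.12×10^8 km: μ = v²r = (34.4)² × 1.12×10^8 = 1.32536×10^11 km³/s².
In km: r₁ = 0.752 × 1.496×10^8 = 1.124992×10^8 km; r₂ = 4.49 × 1.496×10^8 = 6.71704×10^8 km.
The Hohmann ellipse has a_t = (r₁ + r₂)/2 = 3.921016×10^8 km.
On the circular orbit at r = 6.71704×10^8 km, v_c = √(μ/r) = 14.047 km/s.
Vis-viva on the transfer ellipse at r = 6.71704×10^8 km gives v_t = √[μ(2/r − 1/a_t)] = 7.5241 km/s.
Δv₂ = |v_t − v_c| = |7.5241 − 14.047| = 6.523 km/s.

Δv₂ = 6.52 km/s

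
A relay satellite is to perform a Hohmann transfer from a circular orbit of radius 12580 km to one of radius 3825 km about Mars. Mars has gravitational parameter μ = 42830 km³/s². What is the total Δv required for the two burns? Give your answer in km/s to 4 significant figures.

The Hohmann ellipse has a_t = (r₁ + r₂)/2 = 8202.5 km.
At r₁ the circular-orbit speed is v₁ = √(μ/r₁) = 1.84516 km/s.
On the transfer ellipse at r₁, vis-viva gives v_a = √[μ(2/r₁ − 1/a_t)] = 1.26002 km/s.
First burn Δv₁ = |v_a − v₁| = 0.5851 km/s.
Circular speed at r₂: v₂ = √(μ/r₂) = 3.34625 km/s.
Transfer-orbit speed at r₂: v_p = √[μ(2/r₂ − 1/a_t)] = 4.14406 km/s.
Second burn Δv₂ = |v₂ − v_p| = 0.7978 km/s.
Total Δv = Δv₁ + Δv₂ = 1.383 km/s.

Δv = 1.383 km/s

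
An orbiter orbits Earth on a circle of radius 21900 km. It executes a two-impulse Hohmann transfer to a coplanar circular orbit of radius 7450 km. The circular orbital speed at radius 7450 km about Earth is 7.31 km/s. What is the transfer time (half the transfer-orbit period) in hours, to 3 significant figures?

From the circular-orbit relation v² = μ/r at r = 7450 km: μ = v²r = (7.31)² × 7450 = 3.98099×10^5 km³/s².
Semi-major axis of the transfer orbit: a_t = (21900 + 7450)/2 = 14675 km.
Transfer time t = π√(a_t³/μ) = π√((14675)³ / 3.98099×10^5) = 8852 s.
Converting: 8852 s ÷ 3600 s/hour = 2.46 hours.

t = 2.46 hours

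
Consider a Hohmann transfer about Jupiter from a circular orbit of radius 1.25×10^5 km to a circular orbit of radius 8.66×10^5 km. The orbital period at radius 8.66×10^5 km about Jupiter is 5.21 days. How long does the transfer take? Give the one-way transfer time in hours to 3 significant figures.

t = 27.1 hours

From Kepler's third law T² = 4π²r³/μ at r = 8.66×10^5 km, T = 5.21 days = 5.21 × 86400 s = 4.50144×10^5 s: μ = 4π²r³/T² = 1.26535×10^8 km³/s².
The Hohmann ellipse has a_t = (r₁ + r₂)/2 = 4.955×10^5 km.
By Kepler's third law the transfer-orbit period is T = 2π√(a_t³/μ), so t = T/2 = 97410 s.
Converting: 97410 s ÷ 3600 s/hour = 27.1 hours.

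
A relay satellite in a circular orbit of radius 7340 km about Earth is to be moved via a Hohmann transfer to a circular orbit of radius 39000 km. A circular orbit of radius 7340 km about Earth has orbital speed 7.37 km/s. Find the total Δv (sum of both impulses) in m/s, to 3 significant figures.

From the circular-orbit relation v² = μ/r at r = 7340 km: μ = v²r = (7.37)² × 7340 = 3.98686×10^5 km³/s².
The Hohmann ellipse has a_t = (r₁ + r₂)/2 = 23170 km.
Circular speed at r₁: v₁ = √(μ/r₁) = √(3.98686×10^5/7340) = 7.3700 km/s.
On the transfer ellipse at r₁, v² = μ(2/r − 1/a) gives v_p = √[μ(2/r₁ − 1/a_t)] = 9.5617 km/s.
First burn Δv₁ = |v_p − v₁| = 2.1917 km/s.
Circular speed at r₂: v₂ = √(μ/r₂) = 3.1973 km/s.
Transfer-orbit speed at r₂: v_a = √[μ(2/r₂ − 1/a_t)] = 1.7996 km/s.
Second burn Δv₂ = |v₂ − v_a| = 1.3977 km/s.
Δv = Δv₁ + Δv₂ = 2.1917 + 1.3977 = 3.589 km/s.

Δv = 3590 m/s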